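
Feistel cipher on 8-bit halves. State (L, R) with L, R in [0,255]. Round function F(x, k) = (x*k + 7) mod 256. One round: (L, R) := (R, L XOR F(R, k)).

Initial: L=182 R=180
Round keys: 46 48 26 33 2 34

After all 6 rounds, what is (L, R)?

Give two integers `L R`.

Answer: 59 157

Derivation:
Round 1 (k=46): L=180 R=233
Round 2 (k=48): L=233 R=3
Round 3 (k=26): L=3 R=188
Round 4 (k=33): L=188 R=64
Round 5 (k=2): L=64 R=59
Round 6 (k=34): L=59 R=157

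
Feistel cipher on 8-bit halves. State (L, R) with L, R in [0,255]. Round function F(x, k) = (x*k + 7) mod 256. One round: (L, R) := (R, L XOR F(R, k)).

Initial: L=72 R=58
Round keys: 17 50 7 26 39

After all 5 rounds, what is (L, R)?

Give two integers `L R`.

Round 1 (k=17): L=58 R=169
Round 2 (k=50): L=169 R=51
Round 3 (k=7): L=51 R=197
Round 4 (k=26): L=197 R=58
Round 5 (k=39): L=58 R=24

Answer: 58 24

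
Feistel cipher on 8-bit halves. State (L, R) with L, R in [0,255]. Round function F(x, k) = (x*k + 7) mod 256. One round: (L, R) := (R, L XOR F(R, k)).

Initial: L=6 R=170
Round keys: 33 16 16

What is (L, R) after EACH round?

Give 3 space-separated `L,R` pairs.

Round 1 (k=33): L=170 R=247
Round 2 (k=16): L=247 R=221
Round 3 (k=16): L=221 R=32

Answer: 170,247 247,221 221,32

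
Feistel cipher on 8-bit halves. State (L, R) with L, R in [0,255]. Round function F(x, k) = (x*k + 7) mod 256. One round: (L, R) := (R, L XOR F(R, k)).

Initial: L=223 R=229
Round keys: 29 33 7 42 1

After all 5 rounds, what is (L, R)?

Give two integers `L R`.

Round 1 (k=29): L=229 R=39
Round 2 (k=33): L=39 R=235
Round 3 (k=7): L=235 R=83
Round 4 (k=42): L=83 R=78
Round 5 (k=1): L=78 R=6

Answer: 78 6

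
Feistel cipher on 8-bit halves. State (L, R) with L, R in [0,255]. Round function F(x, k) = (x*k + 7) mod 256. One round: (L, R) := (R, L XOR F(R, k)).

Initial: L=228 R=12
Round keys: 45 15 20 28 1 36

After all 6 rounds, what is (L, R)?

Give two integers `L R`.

Round 1 (k=45): L=12 R=199
Round 2 (k=15): L=199 R=188
Round 3 (k=20): L=188 R=112
Round 4 (k=28): L=112 R=251
Round 5 (k=1): L=251 R=114
Round 6 (k=36): L=114 R=244

Answer: 114 244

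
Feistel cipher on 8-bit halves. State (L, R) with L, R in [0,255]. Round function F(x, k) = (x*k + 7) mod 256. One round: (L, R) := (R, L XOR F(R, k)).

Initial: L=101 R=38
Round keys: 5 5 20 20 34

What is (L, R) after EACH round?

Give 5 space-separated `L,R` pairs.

Answer: 38,160 160,1 1,187 187,162 162,48

Derivation:
Round 1 (k=5): L=38 R=160
Round 2 (k=5): L=160 R=1
Round 3 (k=20): L=1 R=187
Round 4 (k=20): L=187 R=162
Round 5 (k=34): L=162 R=48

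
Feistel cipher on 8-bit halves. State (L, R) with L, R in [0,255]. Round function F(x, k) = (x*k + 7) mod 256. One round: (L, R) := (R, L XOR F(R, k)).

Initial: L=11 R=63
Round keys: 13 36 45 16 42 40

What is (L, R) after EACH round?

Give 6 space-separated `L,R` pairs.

Round 1 (k=13): L=63 R=49
Round 2 (k=36): L=49 R=212
Round 3 (k=45): L=212 R=122
Round 4 (k=16): L=122 R=115
Round 5 (k=42): L=115 R=159
Round 6 (k=40): L=159 R=172

Answer: 63,49 49,212 212,122 122,115 115,159 159,172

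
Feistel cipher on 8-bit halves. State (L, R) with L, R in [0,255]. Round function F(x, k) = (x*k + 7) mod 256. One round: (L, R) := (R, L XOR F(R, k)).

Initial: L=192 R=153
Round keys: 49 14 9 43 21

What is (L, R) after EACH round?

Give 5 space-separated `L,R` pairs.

Answer: 153,144 144,126 126,229 229,0 0,226

Derivation:
Round 1 (k=49): L=153 R=144
Round 2 (k=14): L=144 R=126
Round 3 (k=9): L=126 R=229
Round 4 (k=43): L=229 R=0
Round 5 (k=21): L=0 R=226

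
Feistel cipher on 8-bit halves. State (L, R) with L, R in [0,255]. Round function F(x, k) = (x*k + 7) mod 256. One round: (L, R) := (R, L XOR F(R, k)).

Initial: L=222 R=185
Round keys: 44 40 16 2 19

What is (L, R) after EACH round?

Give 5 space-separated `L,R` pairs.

Answer: 185,13 13,182 182,106 106,109 109,116

Derivation:
Round 1 (k=44): L=185 R=13
Round 2 (k=40): L=13 R=182
Round 3 (k=16): L=182 R=106
Round 4 (k=2): L=106 R=109
Round 5 (k=19): L=109 R=116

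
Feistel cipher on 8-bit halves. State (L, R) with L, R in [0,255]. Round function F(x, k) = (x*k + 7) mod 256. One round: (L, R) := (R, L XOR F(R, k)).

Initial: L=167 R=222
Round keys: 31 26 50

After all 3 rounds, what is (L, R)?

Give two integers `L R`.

Answer: 45 159

Derivation:
Round 1 (k=31): L=222 R=78
Round 2 (k=26): L=78 R=45
Round 3 (k=50): L=45 R=159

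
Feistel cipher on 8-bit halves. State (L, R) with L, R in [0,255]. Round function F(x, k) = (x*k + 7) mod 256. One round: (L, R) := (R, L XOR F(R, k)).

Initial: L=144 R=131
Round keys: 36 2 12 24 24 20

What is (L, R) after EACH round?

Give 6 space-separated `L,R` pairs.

Answer: 131,227 227,78 78,76 76,105 105,147 147,234

Derivation:
Round 1 (k=36): L=131 R=227
Round 2 (k=2): L=227 R=78
Round 3 (k=12): L=78 R=76
Round 4 (k=24): L=76 R=105
Round 5 (k=24): L=105 R=147
Round 6 (k=20): L=147 R=234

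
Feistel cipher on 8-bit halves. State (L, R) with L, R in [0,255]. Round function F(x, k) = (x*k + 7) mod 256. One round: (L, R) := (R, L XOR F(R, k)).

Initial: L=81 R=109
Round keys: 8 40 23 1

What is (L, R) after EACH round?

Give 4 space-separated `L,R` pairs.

Answer: 109,62 62,218 218,163 163,112

Derivation:
Round 1 (k=8): L=109 R=62
Round 2 (k=40): L=62 R=218
Round 3 (k=23): L=218 R=163
Round 4 (k=1): L=163 R=112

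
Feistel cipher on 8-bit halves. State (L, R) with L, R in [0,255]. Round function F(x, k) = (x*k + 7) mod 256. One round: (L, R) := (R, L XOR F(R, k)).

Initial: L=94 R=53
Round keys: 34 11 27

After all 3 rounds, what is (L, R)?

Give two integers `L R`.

Answer: 89 37

Derivation:
Round 1 (k=34): L=53 R=79
Round 2 (k=11): L=79 R=89
Round 3 (k=27): L=89 R=37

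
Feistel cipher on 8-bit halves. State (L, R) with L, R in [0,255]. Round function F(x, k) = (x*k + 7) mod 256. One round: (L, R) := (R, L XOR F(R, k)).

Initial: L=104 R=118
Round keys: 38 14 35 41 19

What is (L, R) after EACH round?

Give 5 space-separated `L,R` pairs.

Round 1 (k=38): L=118 R=227
Round 2 (k=14): L=227 R=7
Round 3 (k=35): L=7 R=31
Round 4 (k=41): L=31 R=249
Round 5 (k=19): L=249 R=157

Answer: 118,227 227,7 7,31 31,249 249,157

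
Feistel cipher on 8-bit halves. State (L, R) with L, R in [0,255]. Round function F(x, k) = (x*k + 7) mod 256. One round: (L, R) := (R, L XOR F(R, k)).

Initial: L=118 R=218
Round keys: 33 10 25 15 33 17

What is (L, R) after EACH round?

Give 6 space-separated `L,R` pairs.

Round 1 (k=33): L=218 R=87
Round 2 (k=10): L=87 R=183
Round 3 (k=25): L=183 R=177
Round 4 (k=15): L=177 R=209
Round 5 (k=33): L=209 R=73
Round 6 (k=17): L=73 R=49

Answer: 218,87 87,183 183,177 177,209 209,73 73,49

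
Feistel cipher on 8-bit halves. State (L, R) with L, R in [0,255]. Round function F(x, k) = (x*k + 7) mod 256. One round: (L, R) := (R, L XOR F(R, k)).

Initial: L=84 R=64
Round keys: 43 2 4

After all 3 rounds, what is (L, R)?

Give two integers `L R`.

Round 1 (k=43): L=64 R=147
Round 2 (k=2): L=147 R=109
Round 3 (k=4): L=109 R=40

Answer: 109 40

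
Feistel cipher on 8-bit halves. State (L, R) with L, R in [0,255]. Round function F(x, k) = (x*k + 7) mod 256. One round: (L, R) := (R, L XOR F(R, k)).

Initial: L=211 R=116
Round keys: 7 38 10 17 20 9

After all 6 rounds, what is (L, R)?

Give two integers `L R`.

Round 1 (k=7): L=116 R=224
Round 2 (k=38): L=224 R=51
Round 3 (k=10): L=51 R=229
Round 4 (k=17): L=229 R=15
Round 5 (k=20): L=15 R=214
Round 6 (k=9): L=214 R=130

Answer: 214 130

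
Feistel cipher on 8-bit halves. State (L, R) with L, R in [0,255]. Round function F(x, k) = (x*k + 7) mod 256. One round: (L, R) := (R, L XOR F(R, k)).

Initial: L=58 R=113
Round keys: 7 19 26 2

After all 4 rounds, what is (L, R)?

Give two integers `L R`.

Round 1 (k=7): L=113 R=36
Round 2 (k=19): L=36 R=194
Round 3 (k=26): L=194 R=159
Round 4 (k=2): L=159 R=135

Answer: 159 135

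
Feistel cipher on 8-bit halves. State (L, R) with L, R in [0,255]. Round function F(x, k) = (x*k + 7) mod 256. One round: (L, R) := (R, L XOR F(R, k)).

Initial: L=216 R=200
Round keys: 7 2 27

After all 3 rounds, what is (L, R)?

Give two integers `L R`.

Round 1 (k=7): L=200 R=167
Round 2 (k=2): L=167 R=157
Round 3 (k=27): L=157 R=49

Answer: 157 49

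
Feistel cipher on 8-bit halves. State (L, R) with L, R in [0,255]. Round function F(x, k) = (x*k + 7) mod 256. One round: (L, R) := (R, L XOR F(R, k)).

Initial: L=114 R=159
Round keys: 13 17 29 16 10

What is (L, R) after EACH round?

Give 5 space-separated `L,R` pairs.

Answer: 159,104 104,112 112,223 223,135 135,146

Derivation:
Round 1 (k=13): L=159 R=104
Round 2 (k=17): L=104 R=112
Round 3 (k=29): L=112 R=223
Round 4 (k=16): L=223 R=135
Round 5 (k=10): L=135 R=146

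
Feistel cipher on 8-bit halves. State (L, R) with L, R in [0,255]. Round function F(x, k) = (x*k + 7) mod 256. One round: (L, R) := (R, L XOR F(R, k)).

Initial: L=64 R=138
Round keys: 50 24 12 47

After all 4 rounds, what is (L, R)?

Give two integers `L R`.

Answer: 248 138

Derivation:
Round 1 (k=50): L=138 R=187
Round 2 (k=24): L=187 R=5
Round 3 (k=12): L=5 R=248
Round 4 (k=47): L=248 R=138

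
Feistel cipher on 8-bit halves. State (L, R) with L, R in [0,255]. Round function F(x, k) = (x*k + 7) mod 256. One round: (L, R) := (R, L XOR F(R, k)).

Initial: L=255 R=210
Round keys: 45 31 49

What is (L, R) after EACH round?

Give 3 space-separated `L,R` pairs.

Round 1 (k=45): L=210 R=14
Round 2 (k=31): L=14 R=107
Round 3 (k=49): L=107 R=140

Answer: 210,14 14,107 107,140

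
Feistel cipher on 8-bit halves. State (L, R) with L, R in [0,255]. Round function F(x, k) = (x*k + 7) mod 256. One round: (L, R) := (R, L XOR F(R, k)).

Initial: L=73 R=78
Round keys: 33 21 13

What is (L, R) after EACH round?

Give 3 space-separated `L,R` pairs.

Round 1 (k=33): L=78 R=92
Round 2 (k=21): L=92 R=221
Round 3 (k=13): L=221 R=28

Answer: 78,92 92,221 221,28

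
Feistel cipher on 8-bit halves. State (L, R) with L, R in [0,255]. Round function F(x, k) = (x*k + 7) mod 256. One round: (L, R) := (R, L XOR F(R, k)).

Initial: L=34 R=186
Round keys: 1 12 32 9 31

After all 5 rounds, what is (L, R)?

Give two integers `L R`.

Answer: 250 137

Derivation:
Round 1 (k=1): L=186 R=227
Round 2 (k=12): L=227 R=17
Round 3 (k=32): L=17 R=196
Round 4 (k=9): L=196 R=250
Round 5 (k=31): L=250 R=137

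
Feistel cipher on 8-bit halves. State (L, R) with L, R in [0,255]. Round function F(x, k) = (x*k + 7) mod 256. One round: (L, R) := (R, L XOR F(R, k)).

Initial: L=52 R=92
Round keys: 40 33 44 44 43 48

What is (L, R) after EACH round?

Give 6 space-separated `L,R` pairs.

Round 1 (k=40): L=92 R=83
Round 2 (k=33): L=83 R=230
Round 3 (k=44): L=230 R=220
Round 4 (k=44): L=220 R=49
Round 5 (k=43): L=49 R=158
Round 6 (k=48): L=158 R=150

Answer: 92,83 83,230 230,220 220,49 49,158 158,150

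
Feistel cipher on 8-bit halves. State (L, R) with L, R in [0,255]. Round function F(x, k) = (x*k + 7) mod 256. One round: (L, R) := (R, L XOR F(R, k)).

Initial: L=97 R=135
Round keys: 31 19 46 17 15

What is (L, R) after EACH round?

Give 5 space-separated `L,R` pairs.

Answer: 135,1 1,157 157,60 60,158 158,117

Derivation:
Round 1 (k=31): L=135 R=1
Round 2 (k=19): L=1 R=157
Round 3 (k=46): L=157 R=60
Round 4 (k=17): L=60 R=158
Round 5 (k=15): L=158 R=117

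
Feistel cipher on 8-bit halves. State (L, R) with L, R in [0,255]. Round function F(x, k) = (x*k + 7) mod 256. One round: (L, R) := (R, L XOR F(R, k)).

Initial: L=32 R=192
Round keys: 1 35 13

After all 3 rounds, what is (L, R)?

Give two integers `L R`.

Answer: 92 84

Derivation:
Round 1 (k=1): L=192 R=231
Round 2 (k=35): L=231 R=92
Round 3 (k=13): L=92 R=84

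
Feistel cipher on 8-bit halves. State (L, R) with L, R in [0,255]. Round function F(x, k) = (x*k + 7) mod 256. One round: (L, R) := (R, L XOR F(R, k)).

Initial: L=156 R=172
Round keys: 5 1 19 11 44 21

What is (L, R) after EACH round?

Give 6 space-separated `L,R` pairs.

Round 1 (k=5): L=172 R=255
Round 2 (k=1): L=255 R=170
Round 3 (k=19): L=170 R=90
Round 4 (k=11): L=90 R=79
Round 5 (k=44): L=79 R=193
Round 6 (k=21): L=193 R=147

Answer: 172,255 255,170 170,90 90,79 79,193 193,147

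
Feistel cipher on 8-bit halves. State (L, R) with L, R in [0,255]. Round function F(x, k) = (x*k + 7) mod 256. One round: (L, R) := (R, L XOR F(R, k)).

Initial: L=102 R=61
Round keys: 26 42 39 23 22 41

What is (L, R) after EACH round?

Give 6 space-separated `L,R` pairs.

Answer: 61,95 95,160 160,56 56,175 175,41 41,55

Derivation:
Round 1 (k=26): L=61 R=95
Round 2 (k=42): L=95 R=160
Round 3 (k=39): L=160 R=56
Round 4 (k=23): L=56 R=175
Round 5 (k=22): L=175 R=41
Round 6 (k=41): L=41 R=55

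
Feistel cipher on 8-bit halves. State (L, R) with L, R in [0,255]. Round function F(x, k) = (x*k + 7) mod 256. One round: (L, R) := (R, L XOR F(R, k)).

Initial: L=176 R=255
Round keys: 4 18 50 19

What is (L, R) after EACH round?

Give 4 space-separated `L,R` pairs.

Answer: 255,179 179,98 98,152 152,45

Derivation:
Round 1 (k=4): L=255 R=179
Round 2 (k=18): L=179 R=98
Round 3 (k=50): L=98 R=152
Round 4 (k=19): L=152 R=45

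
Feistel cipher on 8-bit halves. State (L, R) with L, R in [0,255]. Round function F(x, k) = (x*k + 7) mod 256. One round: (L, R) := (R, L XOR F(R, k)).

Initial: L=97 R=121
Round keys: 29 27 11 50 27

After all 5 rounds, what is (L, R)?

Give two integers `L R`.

Answer: 246 40

Derivation:
Round 1 (k=29): L=121 R=221
Round 2 (k=27): L=221 R=47
Round 3 (k=11): L=47 R=209
Round 4 (k=50): L=209 R=246
Round 5 (k=27): L=246 R=40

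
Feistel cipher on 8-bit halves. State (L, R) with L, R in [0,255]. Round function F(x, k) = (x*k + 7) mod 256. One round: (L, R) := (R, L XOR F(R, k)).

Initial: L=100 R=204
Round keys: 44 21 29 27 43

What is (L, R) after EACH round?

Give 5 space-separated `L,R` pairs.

Round 1 (k=44): L=204 R=115
Round 2 (k=21): L=115 R=186
Round 3 (k=29): L=186 R=106
Round 4 (k=27): L=106 R=143
Round 5 (k=43): L=143 R=102

Answer: 204,115 115,186 186,106 106,143 143,102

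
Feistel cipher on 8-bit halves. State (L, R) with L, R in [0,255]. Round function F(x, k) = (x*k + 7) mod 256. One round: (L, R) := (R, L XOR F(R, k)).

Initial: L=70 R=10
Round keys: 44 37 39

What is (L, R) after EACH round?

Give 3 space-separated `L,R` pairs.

Answer: 10,249 249,14 14,208

Derivation:
Round 1 (k=44): L=10 R=249
Round 2 (k=37): L=249 R=14
Round 3 (k=39): L=14 R=208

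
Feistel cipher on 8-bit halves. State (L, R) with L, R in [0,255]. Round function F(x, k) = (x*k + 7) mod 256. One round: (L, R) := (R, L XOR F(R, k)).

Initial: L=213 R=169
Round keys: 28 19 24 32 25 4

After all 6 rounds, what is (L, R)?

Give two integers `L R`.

Round 1 (k=28): L=169 R=86
Round 2 (k=19): L=86 R=192
Round 3 (k=24): L=192 R=81
Round 4 (k=32): L=81 R=231
Round 5 (k=25): L=231 R=199
Round 6 (k=4): L=199 R=196

Answer: 199 196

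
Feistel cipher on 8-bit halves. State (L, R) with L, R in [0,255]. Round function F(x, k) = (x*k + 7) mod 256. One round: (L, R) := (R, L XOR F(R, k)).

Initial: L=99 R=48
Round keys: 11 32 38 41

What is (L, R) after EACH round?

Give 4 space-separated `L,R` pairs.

Round 1 (k=11): L=48 R=116
Round 2 (k=32): L=116 R=183
Round 3 (k=38): L=183 R=69
Round 4 (k=41): L=69 R=163

Answer: 48,116 116,183 183,69 69,163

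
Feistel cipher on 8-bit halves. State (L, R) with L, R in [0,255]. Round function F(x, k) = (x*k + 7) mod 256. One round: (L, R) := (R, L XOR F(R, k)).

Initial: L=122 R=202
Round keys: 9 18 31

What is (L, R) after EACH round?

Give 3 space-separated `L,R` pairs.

Answer: 202,91 91,167 167,27

Derivation:
Round 1 (k=9): L=202 R=91
Round 2 (k=18): L=91 R=167
Round 3 (k=31): L=167 R=27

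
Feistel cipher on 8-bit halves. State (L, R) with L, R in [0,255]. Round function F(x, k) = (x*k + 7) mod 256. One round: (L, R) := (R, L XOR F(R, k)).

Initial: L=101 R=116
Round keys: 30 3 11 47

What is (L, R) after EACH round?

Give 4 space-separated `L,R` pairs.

Answer: 116,250 250,129 129,104 104,158

Derivation:
Round 1 (k=30): L=116 R=250
Round 2 (k=3): L=250 R=129
Round 3 (k=11): L=129 R=104
Round 4 (k=47): L=104 R=158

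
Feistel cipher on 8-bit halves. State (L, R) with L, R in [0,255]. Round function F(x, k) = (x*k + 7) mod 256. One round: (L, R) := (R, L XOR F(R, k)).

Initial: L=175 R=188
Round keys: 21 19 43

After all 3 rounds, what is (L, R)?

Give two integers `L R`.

Answer: 231 8

Derivation:
Round 1 (k=21): L=188 R=220
Round 2 (k=19): L=220 R=231
Round 3 (k=43): L=231 R=8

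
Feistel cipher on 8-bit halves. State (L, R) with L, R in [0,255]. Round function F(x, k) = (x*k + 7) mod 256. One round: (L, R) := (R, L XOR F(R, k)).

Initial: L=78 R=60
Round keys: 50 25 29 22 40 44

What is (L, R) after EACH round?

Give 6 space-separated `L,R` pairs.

Round 1 (k=50): L=60 R=241
Round 2 (k=25): L=241 R=172
Round 3 (k=29): L=172 R=114
Round 4 (k=22): L=114 R=127
Round 5 (k=40): L=127 R=173
Round 6 (k=44): L=173 R=188

Answer: 60,241 241,172 172,114 114,127 127,173 173,188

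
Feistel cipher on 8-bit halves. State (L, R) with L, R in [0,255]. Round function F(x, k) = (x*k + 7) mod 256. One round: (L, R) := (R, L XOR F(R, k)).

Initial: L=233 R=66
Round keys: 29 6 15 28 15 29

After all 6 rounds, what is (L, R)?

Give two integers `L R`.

Round 1 (k=29): L=66 R=104
Round 2 (k=6): L=104 R=53
Round 3 (k=15): L=53 R=74
Round 4 (k=28): L=74 R=42
Round 5 (k=15): L=42 R=55
Round 6 (k=29): L=55 R=104

Answer: 55 104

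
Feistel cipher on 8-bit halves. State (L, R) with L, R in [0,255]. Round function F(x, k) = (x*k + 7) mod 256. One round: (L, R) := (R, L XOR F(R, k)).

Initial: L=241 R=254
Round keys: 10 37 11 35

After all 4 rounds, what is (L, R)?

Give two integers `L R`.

Round 1 (k=10): L=254 R=2
Round 2 (k=37): L=2 R=175
Round 3 (k=11): L=175 R=142
Round 4 (k=35): L=142 R=222

Answer: 142 222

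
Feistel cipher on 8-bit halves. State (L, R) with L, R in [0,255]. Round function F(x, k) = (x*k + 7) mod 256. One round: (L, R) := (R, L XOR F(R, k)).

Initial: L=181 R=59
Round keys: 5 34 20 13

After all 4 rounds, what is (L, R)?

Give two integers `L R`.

Round 1 (k=5): L=59 R=155
Round 2 (k=34): L=155 R=166
Round 3 (k=20): L=166 R=100
Round 4 (k=13): L=100 R=189

Answer: 100 189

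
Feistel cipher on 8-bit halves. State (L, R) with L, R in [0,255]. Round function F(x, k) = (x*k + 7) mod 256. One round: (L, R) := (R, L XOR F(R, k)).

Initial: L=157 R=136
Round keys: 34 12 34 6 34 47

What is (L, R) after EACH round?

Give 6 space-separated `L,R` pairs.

Answer: 136,138 138,247 247,95 95,182 182,108 108,109

Derivation:
Round 1 (k=34): L=136 R=138
Round 2 (k=12): L=138 R=247
Round 3 (k=34): L=247 R=95
Round 4 (k=6): L=95 R=182
Round 5 (k=34): L=182 R=108
Round 6 (k=47): L=108 R=109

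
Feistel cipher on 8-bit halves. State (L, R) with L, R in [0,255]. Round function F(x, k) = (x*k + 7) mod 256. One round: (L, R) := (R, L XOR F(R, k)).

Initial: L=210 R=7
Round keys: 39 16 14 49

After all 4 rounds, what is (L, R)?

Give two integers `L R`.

Round 1 (k=39): L=7 R=202
Round 2 (k=16): L=202 R=160
Round 3 (k=14): L=160 R=13
Round 4 (k=49): L=13 R=36

Answer: 13 36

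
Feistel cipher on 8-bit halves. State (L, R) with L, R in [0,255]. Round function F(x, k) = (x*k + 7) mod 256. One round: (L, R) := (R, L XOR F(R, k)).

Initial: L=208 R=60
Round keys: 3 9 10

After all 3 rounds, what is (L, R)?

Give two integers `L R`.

Answer: 246 200

Derivation:
Round 1 (k=3): L=60 R=107
Round 2 (k=9): L=107 R=246
Round 3 (k=10): L=246 R=200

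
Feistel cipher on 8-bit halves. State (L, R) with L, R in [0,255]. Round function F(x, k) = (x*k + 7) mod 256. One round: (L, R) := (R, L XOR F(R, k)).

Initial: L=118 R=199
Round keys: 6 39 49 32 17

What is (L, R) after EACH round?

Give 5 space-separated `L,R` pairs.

Answer: 199,199 199,159 159,177 177,184 184,142

Derivation:
Round 1 (k=6): L=199 R=199
Round 2 (k=39): L=199 R=159
Round 3 (k=49): L=159 R=177
Round 4 (k=32): L=177 R=184
Round 5 (k=17): L=184 R=142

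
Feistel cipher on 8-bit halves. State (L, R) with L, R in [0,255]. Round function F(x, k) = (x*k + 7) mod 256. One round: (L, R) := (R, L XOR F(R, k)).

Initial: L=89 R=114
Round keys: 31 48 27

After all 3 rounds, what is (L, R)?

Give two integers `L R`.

Answer: 53 18

Derivation:
Round 1 (k=31): L=114 R=140
Round 2 (k=48): L=140 R=53
Round 3 (k=27): L=53 R=18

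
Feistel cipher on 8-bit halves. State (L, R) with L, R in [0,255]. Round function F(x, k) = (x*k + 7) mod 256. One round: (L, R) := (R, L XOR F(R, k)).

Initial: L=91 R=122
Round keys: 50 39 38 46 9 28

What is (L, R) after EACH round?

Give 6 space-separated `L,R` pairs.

Answer: 122,128 128,253 253,21 21,48 48,162 162,143

Derivation:
Round 1 (k=50): L=122 R=128
Round 2 (k=39): L=128 R=253
Round 3 (k=38): L=253 R=21
Round 4 (k=46): L=21 R=48
Round 5 (k=9): L=48 R=162
Round 6 (k=28): L=162 R=143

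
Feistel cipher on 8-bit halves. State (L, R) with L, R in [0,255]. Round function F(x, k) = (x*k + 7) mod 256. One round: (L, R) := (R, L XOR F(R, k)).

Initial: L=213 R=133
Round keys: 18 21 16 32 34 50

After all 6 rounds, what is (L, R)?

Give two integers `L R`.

Round 1 (k=18): L=133 R=180
Round 2 (k=21): L=180 R=78
Round 3 (k=16): L=78 R=83
Round 4 (k=32): L=83 R=41
Round 5 (k=34): L=41 R=42
Round 6 (k=50): L=42 R=18

Answer: 42 18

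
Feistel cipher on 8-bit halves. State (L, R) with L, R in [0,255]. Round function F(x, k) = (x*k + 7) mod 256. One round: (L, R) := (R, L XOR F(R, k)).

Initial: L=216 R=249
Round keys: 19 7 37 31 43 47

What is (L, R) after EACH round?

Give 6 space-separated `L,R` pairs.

Answer: 249,90 90,132 132,65 65,98 98,60 60,105

Derivation:
Round 1 (k=19): L=249 R=90
Round 2 (k=7): L=90 R=132
Round 3 (k=37): L=132 R=65
Round 4 (k=31): L=65 R=98
Round 5 (k=43): L=98 R=60
Round 6 (k=47): L=60 R=105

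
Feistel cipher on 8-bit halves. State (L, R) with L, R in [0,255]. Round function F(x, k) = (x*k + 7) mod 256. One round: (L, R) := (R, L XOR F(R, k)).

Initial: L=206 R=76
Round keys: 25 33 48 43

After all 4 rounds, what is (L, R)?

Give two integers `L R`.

Round 1 (k=25): L=76 R=189
Round 2 (k=33): L=189 R=40
Round 3 (k=48): L=40 R=58
Round 4 (k=43): L=58 R=237

Answer: 58 237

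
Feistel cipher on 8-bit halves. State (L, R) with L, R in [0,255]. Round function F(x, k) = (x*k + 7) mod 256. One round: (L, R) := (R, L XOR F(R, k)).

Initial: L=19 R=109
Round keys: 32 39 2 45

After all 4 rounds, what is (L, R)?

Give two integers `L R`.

Round 1 (k=32): L=109 R=180
Round 2 (k=39): L=180 R=30
Round 3 (k=2): L=30 R=247
Round 4 (k=45): L=247 R=108

Answer: 247 108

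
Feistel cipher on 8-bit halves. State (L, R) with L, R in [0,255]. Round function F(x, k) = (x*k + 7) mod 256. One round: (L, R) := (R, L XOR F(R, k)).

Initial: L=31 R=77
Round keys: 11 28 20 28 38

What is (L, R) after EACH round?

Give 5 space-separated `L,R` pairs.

Answer: 77,73 73,78 78,86 86,33 33,187

Derivation:
Round 1 (k=11): L=77 R=73
Round 2 (k=28): L=73 R=78
Round 3 (k=20): L=78 R=86
Round 4 (k=28): L=86 R=33
Round 5 (k=38): L=33 R=187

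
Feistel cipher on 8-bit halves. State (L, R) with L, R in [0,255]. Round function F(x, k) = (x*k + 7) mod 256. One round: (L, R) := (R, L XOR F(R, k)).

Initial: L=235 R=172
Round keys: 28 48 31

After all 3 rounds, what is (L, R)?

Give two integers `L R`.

Answer: 235 64

Derivation:
Round 1 (k=28): L=172 R=60
Round 2 (k=48): L=60 R=235
Round 3 (k=31): L=235 R=64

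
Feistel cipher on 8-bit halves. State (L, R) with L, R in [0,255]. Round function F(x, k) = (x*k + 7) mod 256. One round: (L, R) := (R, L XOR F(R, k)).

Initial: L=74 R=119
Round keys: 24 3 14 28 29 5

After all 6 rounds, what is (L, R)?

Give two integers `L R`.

Round 1 (k=24): L=119 R=101
Round 2 (k=3): L=101 R=65
Round 3 (k=14): L=65 R=240
Round 4 (k=28): L=240 R=6
Round 5 (k=29): L=6 R=69
Round 6 (k=5): L=69 R=102

Answer: 69 102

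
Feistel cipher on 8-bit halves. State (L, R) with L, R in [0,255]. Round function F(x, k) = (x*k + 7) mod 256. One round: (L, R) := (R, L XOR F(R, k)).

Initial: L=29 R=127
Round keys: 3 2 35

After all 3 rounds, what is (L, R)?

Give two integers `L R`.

Round 1 (k=3): L=127 R=153
Round 2 (k=2): L=153 R=70
Round 3 (k=35): L=70 R=0

Answer: 70 0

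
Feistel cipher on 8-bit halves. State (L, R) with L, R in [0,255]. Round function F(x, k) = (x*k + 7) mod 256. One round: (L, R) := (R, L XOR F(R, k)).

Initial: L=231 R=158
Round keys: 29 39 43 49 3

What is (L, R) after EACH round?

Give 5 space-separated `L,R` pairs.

Answer: 158,10 10,19 19,50 50,138 138,151

Derivation:
Round 1 (k=29): L=158 R=10
Round 2 (k=39): L=10 R=19
Round 3 (k=43): L=19 R=50
Round 4 (k=49): L=50 R=138
Round 5 (k=3): L=138 R=151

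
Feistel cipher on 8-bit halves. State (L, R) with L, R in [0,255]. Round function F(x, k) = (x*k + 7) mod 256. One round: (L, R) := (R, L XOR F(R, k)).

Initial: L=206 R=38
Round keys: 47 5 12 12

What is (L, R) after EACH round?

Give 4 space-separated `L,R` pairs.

Round 1 (k=47): L=38 R=207
Round 2 (k=5): L=207 R=52
Round 3 (k=12): L=52 R=184
Round 4 (k=12): L=184 R=147

Answer: 38,207 207,52 52,184 184,147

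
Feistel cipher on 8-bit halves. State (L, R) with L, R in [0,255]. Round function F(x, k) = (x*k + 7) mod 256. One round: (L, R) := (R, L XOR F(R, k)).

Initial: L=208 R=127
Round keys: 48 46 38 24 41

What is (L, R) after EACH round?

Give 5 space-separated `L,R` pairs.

Answer: 127,7 7,54 54,12 12,17 17,204

Derivation:
Round 1 (k=48): L=127 R=7
Round 2 (k=46): L=7 R=54
Round 3 (k=38): L=54 R=12
Round 4 (k=24): L=12 R=17
Round 5 (k=41): L=17 R=204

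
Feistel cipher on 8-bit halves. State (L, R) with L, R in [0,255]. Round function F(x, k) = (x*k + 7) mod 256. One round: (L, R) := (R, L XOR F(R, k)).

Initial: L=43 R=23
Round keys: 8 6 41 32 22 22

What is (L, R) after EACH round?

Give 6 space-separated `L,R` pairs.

Answer: 23,148 148,104 104,59 59,15 15,106 106,44

Derivation:
Round 1 (k=8): L=23 R=148
Round 2 (k=6): L=148 R=104
Round 3 (k=41): L=104 R=59
Round 4 (k=32): L=59 R=15
Round 5 (k=22): L=15 R=106
Round 6 (k=22): L=106 R=44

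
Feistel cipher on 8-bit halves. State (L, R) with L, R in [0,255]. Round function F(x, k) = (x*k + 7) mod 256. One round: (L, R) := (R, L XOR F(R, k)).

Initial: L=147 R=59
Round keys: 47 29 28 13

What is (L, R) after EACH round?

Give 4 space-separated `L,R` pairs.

Answer: 59,79 79,193 193,108 108,66

Derivation:
Round 1 (k=47): L=59 R=79
Round 2 (k=29): L=79 R=193
Round 3 (k=28): L=193 R=108
Round 4 (k=13): L=108 R=66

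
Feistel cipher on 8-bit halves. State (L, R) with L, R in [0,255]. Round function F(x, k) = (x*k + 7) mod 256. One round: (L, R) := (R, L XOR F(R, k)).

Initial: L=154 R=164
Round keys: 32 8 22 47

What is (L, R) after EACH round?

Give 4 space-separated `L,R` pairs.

Round 1 (k=32): L=164 R=29
Round 2 (k=8): L=29 R=75
Round 3 (k=22): L=75 R=100
Round 4 (k=47): L=100 R=40

Answer: 164,29 29,75 75,100 100,40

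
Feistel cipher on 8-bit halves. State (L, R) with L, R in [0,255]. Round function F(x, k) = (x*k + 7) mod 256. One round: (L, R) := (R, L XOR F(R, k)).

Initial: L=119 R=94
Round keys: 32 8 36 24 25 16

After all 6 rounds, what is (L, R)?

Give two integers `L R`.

Answer: 86 49

Derivation:
Round 1 (k=32): L=94 R=176
Round 2 (k=8): L=176 R=217
Round 3 (k=36): L=217 R=59
Round 4 (k=24): L=59 R=86
Round 5 (k=25): L=86 R=86
Round 6 (k=16): L=86 R=49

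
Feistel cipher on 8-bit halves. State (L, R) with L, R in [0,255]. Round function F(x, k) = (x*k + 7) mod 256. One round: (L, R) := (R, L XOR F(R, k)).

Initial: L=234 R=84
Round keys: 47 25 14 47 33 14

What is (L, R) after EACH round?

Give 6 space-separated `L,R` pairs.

Answer: 84,153 153,172 172,246 246,157 157,178 178,94

Derivation:
Round 1 (k=47): L=84 R=153
Round 2 (k=25): L=153 R=172
Round 3 (k=14): L=172 R=246
Round 4 (k=47): L=246 R=157
Round 5 (k=33): L=157 R=178
Round 6 (k=14): L=178 R=94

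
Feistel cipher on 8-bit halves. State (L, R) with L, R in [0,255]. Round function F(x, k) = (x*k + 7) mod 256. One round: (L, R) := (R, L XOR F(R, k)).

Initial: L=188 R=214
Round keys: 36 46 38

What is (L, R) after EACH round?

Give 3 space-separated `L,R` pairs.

Answer: 214,163 163,135 135,178

Derivation:
Round 1 (k=36): L=214 R=163
Round 2 (k=46): L=163 R=135
Round 3 (k=38): L=135 R=178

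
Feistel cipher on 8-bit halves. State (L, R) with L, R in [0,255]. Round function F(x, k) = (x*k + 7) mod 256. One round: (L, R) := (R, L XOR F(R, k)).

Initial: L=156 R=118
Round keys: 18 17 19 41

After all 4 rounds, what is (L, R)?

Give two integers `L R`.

Round 1 (k=18): L=118 R=207
Round 2 (k=17): L=207 R=176
Round 3 (k=19): L=176 R=216
Round 4 (k=41): L=216 R=47

Answer: 216 47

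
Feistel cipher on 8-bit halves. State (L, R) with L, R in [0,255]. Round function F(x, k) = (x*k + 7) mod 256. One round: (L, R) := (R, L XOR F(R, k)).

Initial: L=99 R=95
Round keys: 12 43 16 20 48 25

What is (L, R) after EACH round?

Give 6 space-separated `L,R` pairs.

Answer: 95,24 24,80 80,31 31,35 35,136 136,108

Derivation:
Round 1 (k=12): L=95 R=24
Round 2 (k=43): L=24 R=80
Round 3 (k=16): L=80 R=31
Round 4 (k=20): L=31 R=35
Round 5 (k=48): L=35 R=136
Round 6 (k=25): L=136 R=108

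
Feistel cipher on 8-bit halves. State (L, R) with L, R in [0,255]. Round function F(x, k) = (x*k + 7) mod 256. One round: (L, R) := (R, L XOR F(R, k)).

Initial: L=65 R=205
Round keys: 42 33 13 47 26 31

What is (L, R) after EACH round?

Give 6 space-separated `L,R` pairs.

Round 1 (k=42): L=205 R=232
Round 2 (k=33): L=232 R=34
Round 3 (k=13): L=34 R=41
Round 4 (k=47): L=41 R=172
Round 5 (k=26): L=172 R=86
Round 6 (k=31): L=86 R=221

Answer: 205,232 232,34 34,41 41,172 172,86 86,221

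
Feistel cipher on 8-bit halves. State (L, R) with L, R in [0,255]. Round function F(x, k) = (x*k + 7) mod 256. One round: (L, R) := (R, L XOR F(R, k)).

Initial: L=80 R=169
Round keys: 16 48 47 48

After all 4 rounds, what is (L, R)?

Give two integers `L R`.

Round 1 (k=16): L=169 R=199
Round 2 (k=48): L=199 R=254
Round 3 (k=47): L=254 R=110
Round 4 (k=48): L=110 R=89

Answer: 110 89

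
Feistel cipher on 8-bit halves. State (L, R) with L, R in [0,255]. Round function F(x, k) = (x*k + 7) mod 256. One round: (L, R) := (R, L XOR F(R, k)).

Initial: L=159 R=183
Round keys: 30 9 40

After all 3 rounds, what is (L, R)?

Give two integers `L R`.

Round 1 (k=30): L=183 R=230
Round 2 (k=9): L=230 R=170
Round 3 (k=40): L=170 R=113

Answer: 170 113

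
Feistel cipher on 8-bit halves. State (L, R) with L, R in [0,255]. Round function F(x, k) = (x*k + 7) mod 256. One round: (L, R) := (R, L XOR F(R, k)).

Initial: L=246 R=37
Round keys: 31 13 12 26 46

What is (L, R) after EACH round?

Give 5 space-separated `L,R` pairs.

Round 1 (k=31): L=37 R=116
Round 2 (k=13): L=116 R=206
Round 3 (k=12): L=206 R=219
Round 4 (k=26): L=219 R=139
Round 5 (k=46): L=139 R=218

Answer: 37,116 116,206 206,219 219,139 139,218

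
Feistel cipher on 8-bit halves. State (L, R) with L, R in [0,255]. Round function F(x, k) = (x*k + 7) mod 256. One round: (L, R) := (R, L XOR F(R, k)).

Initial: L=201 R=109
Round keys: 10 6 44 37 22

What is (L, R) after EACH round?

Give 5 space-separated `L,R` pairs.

Answer: 109,128 128,106 106,191 191,200 200,136

Derivation:
Round 1 (k=10): L=109 R=128
Round 2 (k=6): L=128 R=106
Round 3 (k=44): L=106 R=191
Round 4 (k=37): L=191 R=200
Round 5 (k=22): L=200 R=136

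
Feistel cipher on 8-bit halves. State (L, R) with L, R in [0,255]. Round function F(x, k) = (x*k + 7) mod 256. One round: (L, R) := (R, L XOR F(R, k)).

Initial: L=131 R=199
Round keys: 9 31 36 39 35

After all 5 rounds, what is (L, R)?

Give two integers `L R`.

Answer: 28 101

Derivation:
Round 1 (k=9): L=199 R=133
Round 2 (k=31): L=133 R=229
Round 3 (k=36): L=229 R=190
Round 4 (k=39): L=190 R=28
Round 5 (k=35): L=28 R=101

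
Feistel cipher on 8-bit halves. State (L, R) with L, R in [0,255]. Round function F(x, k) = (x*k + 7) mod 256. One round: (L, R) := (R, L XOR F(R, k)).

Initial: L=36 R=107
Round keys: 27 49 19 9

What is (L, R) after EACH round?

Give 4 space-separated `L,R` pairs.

Round 1 (k=27): L=107 R=116
Round 2 (k=49): L=116 R=80
Round 3 (k=19): L=80 R=131
Round 4 (k=9): L=131 R=242

Answer: 107,116 116,80 80,131 131,242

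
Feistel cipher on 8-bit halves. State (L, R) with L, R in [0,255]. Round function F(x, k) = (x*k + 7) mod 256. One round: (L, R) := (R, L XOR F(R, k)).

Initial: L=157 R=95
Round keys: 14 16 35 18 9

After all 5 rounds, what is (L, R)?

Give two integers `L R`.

Round 1 (k=14): L=95 R=164
Round 2 (k=16): L=164 R=24
Round 3 (k=35): L=24 R=235
Round 4 (k=18): L=235 R=149
Round 5 (k=9): L=149 R=175

Answer: 149 175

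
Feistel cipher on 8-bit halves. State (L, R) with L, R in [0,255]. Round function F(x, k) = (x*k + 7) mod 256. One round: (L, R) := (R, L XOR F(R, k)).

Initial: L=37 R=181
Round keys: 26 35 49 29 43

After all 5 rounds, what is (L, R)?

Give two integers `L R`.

Round 1 (k=26): L=181 R=76
Round 2 (k=35): L=76 R=222
Round 3 (k=49): L=222 R=201
Round 4 (k=29): L=201 R=18
Round 5 (k=43): L=18 R=196

Answer: 18 196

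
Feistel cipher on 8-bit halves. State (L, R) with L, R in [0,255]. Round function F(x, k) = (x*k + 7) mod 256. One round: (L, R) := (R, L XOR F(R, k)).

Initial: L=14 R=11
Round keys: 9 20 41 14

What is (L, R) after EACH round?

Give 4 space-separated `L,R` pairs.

Answer: 11,100 100,220 220,39 39,245

Derivation:
Round 1 (k=9): L=11 R=100
Round 2 (k=20): L=100 R=220
Round 3 (k=41): L=220 R=39
Round 4 (k=14): L=39 R=245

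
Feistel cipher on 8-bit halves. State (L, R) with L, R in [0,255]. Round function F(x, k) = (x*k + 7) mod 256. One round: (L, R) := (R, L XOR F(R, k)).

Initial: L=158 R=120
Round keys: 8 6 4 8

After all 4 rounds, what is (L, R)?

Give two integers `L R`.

Round 1 (k=8): L=120 R=89
Round 2 (k=6): L=89 R=101
Round 3 (k=4): L=101 R=194
Round 4 (k=8): L=194 R=114

Answer: 194 114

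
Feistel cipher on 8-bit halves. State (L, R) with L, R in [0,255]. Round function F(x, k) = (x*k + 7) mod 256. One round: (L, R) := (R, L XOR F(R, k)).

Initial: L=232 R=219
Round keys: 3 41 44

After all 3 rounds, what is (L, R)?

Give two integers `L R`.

Answer: 44 231

Derivation:
Round 1 (k=3): L=219 R=112
Round 2 (k=41): L=112 R=44
Round 3 (k=44): L=44 R=231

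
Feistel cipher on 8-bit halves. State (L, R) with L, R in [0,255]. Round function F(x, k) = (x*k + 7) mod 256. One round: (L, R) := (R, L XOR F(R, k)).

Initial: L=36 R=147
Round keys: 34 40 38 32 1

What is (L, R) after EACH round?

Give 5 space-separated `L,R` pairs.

Round 1 (k=34): L=147 R=169
Round 2 (k=40): L=169 R=252
Round 3 (k=38): L=252 R=198
Round 4 (k=32): L=198 R=59
Round 5 (k=1): L=59 R=132

Answer: 147,169 169,252 252,198 198,59 59,132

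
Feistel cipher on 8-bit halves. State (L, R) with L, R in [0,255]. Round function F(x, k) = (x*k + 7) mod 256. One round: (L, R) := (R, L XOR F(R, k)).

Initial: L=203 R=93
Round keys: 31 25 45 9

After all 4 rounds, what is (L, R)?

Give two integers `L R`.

Round 1 (k=31): L=93 R=129
Round 2 (k=25): L=129 R=253
Round 3 (k=45): L=253 R=1
Round 4 (k=9): L=1 R=237

Answer: 1 237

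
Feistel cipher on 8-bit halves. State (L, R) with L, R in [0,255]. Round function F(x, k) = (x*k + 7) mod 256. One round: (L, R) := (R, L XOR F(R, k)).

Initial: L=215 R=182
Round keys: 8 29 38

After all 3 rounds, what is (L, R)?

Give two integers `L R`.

Round 1 (k=8): L=182 R=96
Round 2 (k=29): L=96 R=81
Round 3 (k=38): L=81 R=109

Answer: 81 109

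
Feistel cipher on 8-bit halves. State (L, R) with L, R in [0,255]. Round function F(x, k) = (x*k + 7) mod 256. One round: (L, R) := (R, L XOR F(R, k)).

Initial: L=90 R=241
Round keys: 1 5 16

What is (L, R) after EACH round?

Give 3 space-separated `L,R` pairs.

Round 1 (k=1): L=241 R=162
Round 2 (k=5): L=162 R=192
Round 3 (k=16): L=192 R=165

Answer: 241,162 162,192 192,165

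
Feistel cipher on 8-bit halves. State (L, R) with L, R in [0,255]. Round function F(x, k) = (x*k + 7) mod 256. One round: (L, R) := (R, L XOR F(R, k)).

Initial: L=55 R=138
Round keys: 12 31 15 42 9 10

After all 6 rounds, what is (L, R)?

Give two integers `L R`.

Round 1 (k=12): L=138 R=72
Round 2 (k=31): L=72 R=53
Round 3 (k=15): L=53 R=106
Round 4 (k=42): L=106 R=94
Round 5 (k=9): L=94 R=63
Round 6 (k=10): L=63 R=35

Answer: 63 35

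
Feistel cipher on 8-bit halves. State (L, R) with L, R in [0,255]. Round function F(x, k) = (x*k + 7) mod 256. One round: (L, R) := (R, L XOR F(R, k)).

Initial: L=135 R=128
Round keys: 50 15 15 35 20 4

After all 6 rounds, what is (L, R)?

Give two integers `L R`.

Answer: 183 51

Derivation:
Round 1 (k=50): L=128 R=128
Round 2 (k=15): L=128 R=7
Round 3 (k=15): L=7 R=240
Round 4 (k=35): L=240 R=208
Round 5 (k=20): L=208 R=183
Round 6 (k=4): L=183 R=51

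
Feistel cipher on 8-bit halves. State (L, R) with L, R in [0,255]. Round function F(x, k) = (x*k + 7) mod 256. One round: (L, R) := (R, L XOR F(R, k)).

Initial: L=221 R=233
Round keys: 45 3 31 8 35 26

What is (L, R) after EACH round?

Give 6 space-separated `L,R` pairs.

Answer: 233,33 33,131 131,197 197,172 172,78 78,95

Derivation:
Round 1 (k=45): L=233 R=33
Round 2 (k=3): L=33 R=131
Round 3 (k=31): L=131 R=197
Round 4 (k=8): L=197 R=172
Round 5 (k=35): L=172 R=78
Round 6 (k=26): L=78 R=95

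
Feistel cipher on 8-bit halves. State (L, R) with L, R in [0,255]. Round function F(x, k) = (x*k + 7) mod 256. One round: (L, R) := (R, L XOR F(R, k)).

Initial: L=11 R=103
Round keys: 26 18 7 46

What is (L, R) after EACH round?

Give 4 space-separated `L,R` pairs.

Answer: 103,118 118,52 52,5 5,217

Derivation:
Round 1 (k=26): L=103 R=118
Round 2 (k=18): L=118 R=52
Round 3 (k=7): L=52 R=5
Round 4 (k=46): L=5 R=217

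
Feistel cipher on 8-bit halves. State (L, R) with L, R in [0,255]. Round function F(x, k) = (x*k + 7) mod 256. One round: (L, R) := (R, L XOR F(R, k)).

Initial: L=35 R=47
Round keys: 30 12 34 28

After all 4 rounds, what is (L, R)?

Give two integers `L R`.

Answer: 13 163

Derivation:
Round 1 (k=30): L=47 R=170
Round 2 (k=12): L=170 R=208
Round 3 (k=34): L=208 R=13
Round 4 (k=28): L=13 R=163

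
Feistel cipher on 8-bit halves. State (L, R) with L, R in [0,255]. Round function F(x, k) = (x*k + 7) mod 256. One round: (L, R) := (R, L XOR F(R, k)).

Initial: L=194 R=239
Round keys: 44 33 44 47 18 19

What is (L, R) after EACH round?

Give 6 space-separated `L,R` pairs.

Answer: 239,217 217,239 239,194 194,74 74,249 249,200

Derivation:
Round 1 (k=44): L=239 R=217
Round 2 (k=33): L=217 R=239
Round 3 (k=44): L=239 R=194
Round 4 (k=47): L=194 R=74
Round 5 (k=18): L=74 R=249
Round 6 (k=19): L=249 R=200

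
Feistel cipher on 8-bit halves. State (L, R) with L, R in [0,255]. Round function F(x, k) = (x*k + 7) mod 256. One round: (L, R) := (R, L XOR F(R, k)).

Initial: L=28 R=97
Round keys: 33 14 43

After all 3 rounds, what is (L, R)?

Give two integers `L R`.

Answer: 126 165

Derivation:
Round 1 (k=33): L=97 R=148
Round 2 (k=14): L=148 R=126
Round 3 (k=43): L=126 R=165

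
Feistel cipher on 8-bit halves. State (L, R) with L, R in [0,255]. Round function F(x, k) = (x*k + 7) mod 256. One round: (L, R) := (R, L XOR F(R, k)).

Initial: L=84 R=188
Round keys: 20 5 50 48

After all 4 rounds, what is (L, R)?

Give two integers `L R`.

Round 1 (k=20): L=188 R=227
Round 2 (k=5): L=227 R=202
Round 3 (k=50): L=202 R=152
Round 4 (k=48): L=152 R=77

Answer: 152 77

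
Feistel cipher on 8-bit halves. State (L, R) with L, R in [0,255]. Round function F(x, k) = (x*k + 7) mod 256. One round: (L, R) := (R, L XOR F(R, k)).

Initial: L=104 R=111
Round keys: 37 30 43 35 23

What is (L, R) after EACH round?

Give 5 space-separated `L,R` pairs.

Round 1 (k=37): L=111 R=122
Round 2 (k=30): L=122 R=60
Round 3 (k=43): L=60 R=97
Round 4 (k=35): L=97 R=118
Round 5 (k=23): L=118 R=192

Answer: 111,122 122,60 60,97 97,118 118,192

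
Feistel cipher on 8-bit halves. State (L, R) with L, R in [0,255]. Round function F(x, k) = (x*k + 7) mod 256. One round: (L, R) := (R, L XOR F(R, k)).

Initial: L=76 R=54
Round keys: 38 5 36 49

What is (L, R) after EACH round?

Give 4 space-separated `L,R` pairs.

Round 1 (k=38): L=54 R=71
Round 2 (k=5): L=71 R=92
Round 3 (k=36): L=92 R=176
Round 4 (k=49): L=176 R=235

Answer: 54,71 71,92 92,176 176,235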